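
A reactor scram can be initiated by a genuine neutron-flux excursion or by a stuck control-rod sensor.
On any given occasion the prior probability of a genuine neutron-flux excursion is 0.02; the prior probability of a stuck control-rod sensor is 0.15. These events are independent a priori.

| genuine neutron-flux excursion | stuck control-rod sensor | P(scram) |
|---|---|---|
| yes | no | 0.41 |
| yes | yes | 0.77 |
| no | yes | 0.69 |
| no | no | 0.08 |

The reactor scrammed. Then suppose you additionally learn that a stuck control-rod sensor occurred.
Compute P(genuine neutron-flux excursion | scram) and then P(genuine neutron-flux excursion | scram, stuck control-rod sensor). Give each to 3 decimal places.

P(genuine neutron-flux excursion | scram) ≈ 0.052; P(genuine neutron-flux excursion | scram, stuck control-rod sensor) ≈ 0.022

Sum P(scram|·) weighted by the priors over the 4 (genuine neutron-flux excursion, stuck control-rod sensor) configurations:
  P(scram) = 0.08·0.98·0.85 + 0.69·0.98·0.15 + 0.41·0.02·0.85 + 0.77·0.02·0.15
        = 0.066640 + 0.101430 + 0.006970 + 0.002310 = 0.177350
The terms with genuine neutron-flux excursion present sum to 0.009280, so
  P(genuine neutron-flux excursion | scram) = 0.009280 / 0.177350 ≈ 0.052

Now condition on the additional information:
By total probability over both values of genuine neutron-flux excursion:
  P(scram | stuck control-rod sensor) = 0.69·0.98 + 0.77·0.02
        = 0.676200 + 0.015400 = 0.691600
Keeping only the genuine neutron-flux excursion-present terms gives 0.015400, so
  P(genuine neutron-flux excursion | scram, stuck control-rod sensor) = 0.015400 / 0.691600 ≈ 0.022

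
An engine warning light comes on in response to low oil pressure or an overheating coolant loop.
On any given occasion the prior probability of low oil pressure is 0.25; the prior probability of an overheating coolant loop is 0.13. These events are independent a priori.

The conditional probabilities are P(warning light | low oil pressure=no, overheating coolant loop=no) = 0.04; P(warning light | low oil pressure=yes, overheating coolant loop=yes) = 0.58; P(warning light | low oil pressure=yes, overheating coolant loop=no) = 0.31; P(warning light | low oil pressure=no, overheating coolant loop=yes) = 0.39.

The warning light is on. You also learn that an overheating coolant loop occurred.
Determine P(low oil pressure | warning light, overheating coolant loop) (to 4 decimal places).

P(warning light | overheating coolant loop) = 0.39·0.75 + 0.58·0.25 = 0.292500 + 0.145000 = 0.437500
Restricting to configurations with low oil pressure present: 0.58·0.25 = 0.145000.
P(low oil pressure | warning light, overheating coolant loop) = 0.145000 / 0.437500 ≈ 0.3314

P(low oil pressure | warning light, overheating coolant loop) ≈ 0.3314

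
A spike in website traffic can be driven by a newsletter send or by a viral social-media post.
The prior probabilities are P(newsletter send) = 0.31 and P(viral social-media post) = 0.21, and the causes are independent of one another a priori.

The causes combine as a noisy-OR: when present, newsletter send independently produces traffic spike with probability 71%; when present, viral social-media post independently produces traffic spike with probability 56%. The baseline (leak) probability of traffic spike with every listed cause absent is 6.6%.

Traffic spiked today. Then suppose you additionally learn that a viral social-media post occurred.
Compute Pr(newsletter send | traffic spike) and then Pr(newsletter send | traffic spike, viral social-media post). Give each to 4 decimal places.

Under noisy-OR, P(traffic spike | causes) = 1 − (1−0.066)·∏(1−qᵢ) over the active causes.
P(traffic spike) = 0.066×0.69×0.79 + 0.58904×0.69×0.21 + 0.72914×0.31×0.79 + 0.880822×0.31×0.21 = 0.035977 + 0.085352 + 0.178566 + 0.057342 = 0.357237
The newsletter send-present share is 0.178566 + 0.057342 = 0.235908.
P(newsletter send | traffic spike) = 0.235908 / 0.357237 ≈ 0.6604

Now condition on the additional information:
P(traffic spike | viral social-media post) = 0.58904×0.69 + 0.880822×0.31 = 0.406438 + 0.273055 = 0.679493
The newsletter send-present share is 0.880822×0.31 = 0.273055.
Hence the posterior is 0.273055/0.679493 ≈ 0.4019.
Conditioning on viral social-media post lowers the posterior on newsletter send: the classic explaining-away effect in a common-effect structure.

Pr(newsletter send | traffic spike) ≈ 0.6604; Pr(newsletter send | traffic spike, viral social-media post) ≈ 0.4019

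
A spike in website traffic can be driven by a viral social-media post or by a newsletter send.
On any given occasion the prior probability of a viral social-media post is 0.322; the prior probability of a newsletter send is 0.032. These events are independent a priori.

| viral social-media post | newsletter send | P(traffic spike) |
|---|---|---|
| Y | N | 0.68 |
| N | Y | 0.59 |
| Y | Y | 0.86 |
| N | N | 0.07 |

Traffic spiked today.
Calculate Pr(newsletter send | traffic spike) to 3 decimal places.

Pr(newsletter send | traffic spike) ≈ 0.077

Numerator (weight on configurations with newsletter send): 0.012801 + 0.008861 = 0.021662
Denominator P(traffic spike): 0.07·0.678·0.968 + 0.59·0.678·0.032 + 0.68·0.322·0.968 + 0.86·0.322·0.032 = 0.279556
Posterior = 0.021662 / 0.279556 ≈ 0.077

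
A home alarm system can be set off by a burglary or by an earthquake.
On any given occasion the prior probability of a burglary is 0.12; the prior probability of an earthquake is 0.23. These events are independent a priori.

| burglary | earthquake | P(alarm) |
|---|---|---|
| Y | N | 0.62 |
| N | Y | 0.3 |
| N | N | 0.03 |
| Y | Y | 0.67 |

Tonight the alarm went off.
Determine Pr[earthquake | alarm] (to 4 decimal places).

Pr[earthquake | alarm] ≈ 0.5051

Sum P(alarm|·) weighted by the priors over the 4 (burglary, earthquake) configurations:
  P(alarm) = 0.03·0.88·0.77 + 0.3·0.88·0.23 + 0.62·0.12·0.77 + 0.67·0.12·0.23
        = 0.020328 + 0.060720 + 0.057288 + 0.018492 = 0.156828
Configurations with earthquake contribute 0.079212, so
  P(earthquake | alarm) = 0.079212 / 0.156828 ≈ 0.5051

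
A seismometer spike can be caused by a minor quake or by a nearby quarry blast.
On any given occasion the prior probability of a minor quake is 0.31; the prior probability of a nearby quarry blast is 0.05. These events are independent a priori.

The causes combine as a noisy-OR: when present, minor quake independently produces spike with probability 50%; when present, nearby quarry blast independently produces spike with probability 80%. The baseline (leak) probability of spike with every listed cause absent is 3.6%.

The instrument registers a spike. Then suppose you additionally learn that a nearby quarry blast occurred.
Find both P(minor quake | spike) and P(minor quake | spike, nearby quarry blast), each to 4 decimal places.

Under noisy-OR, P(spike | causes) = 1 − (1−0.036)·∏(1−qᵢ) over the active causes.
Weight on minor quake=true, given the evidence: 0.152551 + 0.014006 = 0.166557
Normalizer over all consistent configurations: 0.036*0.69*0.95 + 0.8072*0.69*0.05 + 0.518*0.31*0.95 + 0.9036*0.31*0.05 = 0.218003
P(minor quake | spike) = 0.166557/0.218003 ≈ 0.7640

Now also conditioning on nearby quarry blast=true:
By total probability over both values of minor quake:
  P(spike | nearby quarry blast) = 0.8072×0.69 + 0.9036×0.31
        = 0.556968 + 0.280116 = 0.837084
The terms with minor quake present sum to 0.280116, so
  P(minor quake | spike, nearby quarry blast) = 0.280116 / 0.837084 ≈ 0.3346
The drop from 0.7640 to 0.3346 is the explaining-away (discounting) effect.

P(minor quake | spike) ≈ 0.7640; P(minor quake | spike, nearby quarry blast) ≈ 0.3346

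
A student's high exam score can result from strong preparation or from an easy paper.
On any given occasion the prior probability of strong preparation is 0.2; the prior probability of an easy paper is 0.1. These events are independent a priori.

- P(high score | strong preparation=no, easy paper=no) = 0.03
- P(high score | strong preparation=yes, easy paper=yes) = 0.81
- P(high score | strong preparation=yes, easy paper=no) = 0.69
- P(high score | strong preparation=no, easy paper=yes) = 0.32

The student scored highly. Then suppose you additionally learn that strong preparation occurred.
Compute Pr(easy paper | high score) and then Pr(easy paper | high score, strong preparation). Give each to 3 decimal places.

Pr(easy paper | high score) ≈ 0.223; Pr(easy paper | high score, strong preparation) ≈ 0.115

Numerator (weight on configurations with easy paper): 0.025600 + 0.016200 = 0.041800
Normalizer over all consistent configurations: 0.03×0.8×0.9 + 0.32×0.8×0.1 + 0.69×0.2×0.9 + 0.81×0.2×0.1 = 0.187600
Posterior = 0.041800 / 0.187600 ≈ 0.223

With the extra evidence:
Numerator (weight on configurations with easy paper): 0.81×0.1 = 0.081000
Normalizer over all consistent configurations: 0.69×0.9 + 0.81×0.1 = 0.702000
P(easy paper | high score, strong preparation) = 0.081000/0.702000 ≈ 0.115
Conditioning on strong preparation lowers the posterior on easy paper: the classic explaining-away effect in a common-effect structure.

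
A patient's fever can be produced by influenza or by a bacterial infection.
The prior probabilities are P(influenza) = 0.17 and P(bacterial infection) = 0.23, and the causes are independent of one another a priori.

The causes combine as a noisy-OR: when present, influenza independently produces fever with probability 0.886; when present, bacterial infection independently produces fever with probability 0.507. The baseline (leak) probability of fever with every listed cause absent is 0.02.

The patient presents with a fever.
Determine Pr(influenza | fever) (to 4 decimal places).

Pr(influenza | fever) ≈ 0.5789

Under noisy-OR, P(fever | causes) = 1 − (1−0.02)·∏(1−qᵢ) over the active causes.
P(fever) = 0.02*0.83*0.77 + 0.51686*0.83*0.23 + 0.88828*0.17*0.77 + 0.944922*0.17*0.23 = 0.012782 + 0.098669 + 0.116276 + 0.036946 = 0.264673
The influenza-present share is 0.116276 + 0.036946 = 0.153222.
So P(influenza | fever) = 0.153222/0.264673 ≈ 0.5789.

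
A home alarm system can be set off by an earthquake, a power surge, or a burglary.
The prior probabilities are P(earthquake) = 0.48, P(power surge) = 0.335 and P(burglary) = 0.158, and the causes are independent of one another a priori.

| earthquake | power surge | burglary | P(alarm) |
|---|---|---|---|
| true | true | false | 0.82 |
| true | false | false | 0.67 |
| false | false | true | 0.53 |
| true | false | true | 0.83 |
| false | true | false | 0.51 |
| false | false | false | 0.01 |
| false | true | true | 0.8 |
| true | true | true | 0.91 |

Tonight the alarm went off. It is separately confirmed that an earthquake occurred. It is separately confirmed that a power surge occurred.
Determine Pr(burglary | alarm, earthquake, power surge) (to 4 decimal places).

Numerator (weight on configurations with burglary): 0.91*0.158 = 0.143780
Denominator P(alarm | earthquake, power surge): 0.82*0.842 + 0.91*0.158 = 0.834220
Posterior = 0.143780 / 0.834220 ≈ 0.1724

Pr(burglary | alarm, earthquake, power surge) ≈ 0.1724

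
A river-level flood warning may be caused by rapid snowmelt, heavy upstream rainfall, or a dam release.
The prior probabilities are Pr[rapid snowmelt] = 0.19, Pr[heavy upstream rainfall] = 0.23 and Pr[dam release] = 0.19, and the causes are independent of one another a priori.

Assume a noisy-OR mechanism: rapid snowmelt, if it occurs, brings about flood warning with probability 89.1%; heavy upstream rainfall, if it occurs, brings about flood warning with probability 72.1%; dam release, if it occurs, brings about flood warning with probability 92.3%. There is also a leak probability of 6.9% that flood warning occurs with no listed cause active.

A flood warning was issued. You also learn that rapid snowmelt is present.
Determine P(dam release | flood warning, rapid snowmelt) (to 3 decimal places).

Under noisy-OR, P(flood warning | causes) = 1 − (1−0.069)·∏(1−qᵢ) over the active causes.
Sum P(flood warning|·) weighted by the priors over the 4 (heavy upstream rainfall, dam release) configurations:
  P(flood warning | rapid snowmelt) = 0.898521·0.77·0.81 + 0.992186·0.77·0.19 + 0.971687·0.23·0.81 + 0.99782·0.23·0.19
        = 0.560408 + 0.145157 + 0.181025 + 0.043605 = 0.930195
The terms with dam release present sum to 0.188762, so
  P(dam release | flood warning, rapid snowmelt) = 0.188762 / 0.930195 ≈ 0.203

P(dam release | flood warning, rapid snowmelt) ≈ 0.203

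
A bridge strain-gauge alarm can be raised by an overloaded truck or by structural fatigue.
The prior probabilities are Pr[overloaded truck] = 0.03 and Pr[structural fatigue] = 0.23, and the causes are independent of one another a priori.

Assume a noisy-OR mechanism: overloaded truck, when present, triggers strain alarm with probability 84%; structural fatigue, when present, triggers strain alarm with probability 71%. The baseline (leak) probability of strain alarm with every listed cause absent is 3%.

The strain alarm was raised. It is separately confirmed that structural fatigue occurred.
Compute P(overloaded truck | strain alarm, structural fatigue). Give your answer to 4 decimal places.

Under noisy-OR, P(strain alarm | causes) = 1 − (1−0.03)·∏(1−qᵢ) over the active causes.
For the numerator, keep only overloaded truck=true terms: 0.954992×0.03 = 0.028650
The normalizing constant is 0.7187×0.97 + 0.954992×0.03 = 0.725789
Posterior = 0.028650 / 0.725789 ≈ 0.0395

P(overloaded truck | strain alarm, structural fatigue) ≈ 0.0395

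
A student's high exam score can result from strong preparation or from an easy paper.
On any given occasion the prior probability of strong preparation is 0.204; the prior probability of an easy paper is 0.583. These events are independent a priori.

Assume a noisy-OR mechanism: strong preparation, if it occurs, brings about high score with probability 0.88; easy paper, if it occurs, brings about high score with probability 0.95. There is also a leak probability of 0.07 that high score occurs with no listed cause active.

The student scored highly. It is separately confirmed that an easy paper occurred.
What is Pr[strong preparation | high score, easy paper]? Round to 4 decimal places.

Under noisy-OR, P(high score | causes) = 1 − (1−0.07)·∏(1−qᵢ) over the active causes.
P(high score | easy paper) = 0.9535×0.796 + 0.99442×0.204 = 0.758986 + 0.202862 = 0.961848
Of this, 0.202862 comes from 0.99442×0.204 (the strong preparation=true cases).
P(strong preparation | high score, easy paper) = 0.202862 / 0.961848 ≈ 0.2109

Pr[strong preparation | high score, easy paper] ≈ 0.2109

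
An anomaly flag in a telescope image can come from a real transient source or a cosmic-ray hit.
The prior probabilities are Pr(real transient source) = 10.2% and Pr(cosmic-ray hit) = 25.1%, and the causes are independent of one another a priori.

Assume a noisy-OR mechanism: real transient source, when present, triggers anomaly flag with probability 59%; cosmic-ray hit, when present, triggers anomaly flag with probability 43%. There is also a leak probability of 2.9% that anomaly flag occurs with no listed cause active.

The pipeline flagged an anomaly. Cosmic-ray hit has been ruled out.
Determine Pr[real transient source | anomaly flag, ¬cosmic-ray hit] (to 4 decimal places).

Under noisy-OR, P(anomaly flag | causes) = 1 − (1−0.029)·∏(1−qᵢ) over the active causes.
Sum P(anomaly flag|·) weighted by the priors over both values of real transient source:
  P(anomaly flag | ¬cosmic-ray hit) = 0.029×0.898 + 0.60189×0.102
        = 0.026042 + 0.061393 = 0.087435
The terms with real transient source present sum to 0.061393, so
  P(real transient source | anomaly flag, ¬cosmic-ray hit) = 0.061393 / 0.087435 ≈ 0.7022

Pr[real transient source | anomaly flag, ¬cosmic-ray hit] ≈ 0.7022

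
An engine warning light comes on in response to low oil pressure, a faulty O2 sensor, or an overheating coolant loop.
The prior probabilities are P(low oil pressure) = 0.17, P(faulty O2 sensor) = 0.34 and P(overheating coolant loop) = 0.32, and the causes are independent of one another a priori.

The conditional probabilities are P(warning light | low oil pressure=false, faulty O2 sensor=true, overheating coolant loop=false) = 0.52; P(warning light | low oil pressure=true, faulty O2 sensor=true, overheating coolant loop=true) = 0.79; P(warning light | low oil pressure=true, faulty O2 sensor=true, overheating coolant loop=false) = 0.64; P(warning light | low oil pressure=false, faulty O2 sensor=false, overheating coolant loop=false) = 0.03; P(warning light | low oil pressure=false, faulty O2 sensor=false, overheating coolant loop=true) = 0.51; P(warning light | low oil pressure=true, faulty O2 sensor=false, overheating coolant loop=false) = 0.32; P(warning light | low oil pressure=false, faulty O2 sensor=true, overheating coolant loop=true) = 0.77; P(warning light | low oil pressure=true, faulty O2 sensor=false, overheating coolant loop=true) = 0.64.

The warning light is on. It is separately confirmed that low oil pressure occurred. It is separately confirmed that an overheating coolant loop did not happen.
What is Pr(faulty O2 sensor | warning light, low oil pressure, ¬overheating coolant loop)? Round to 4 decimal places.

Pr(faulty O2 sensor | warning light, low oil pressure, ¬overheating coolant loop) ≈ 0.5075

P(warning light | low oil pressure, ¬overheating coolant loop) = 0.32*0.66 + 0.64*0.34 = 0.211200 + 0.217600 = 0.428800
The faulty O2 sensor-present share is 0.64*0.34 = 0.217600.
Hence the posterior is 0.217600/0.428800 ≈ 0.5075.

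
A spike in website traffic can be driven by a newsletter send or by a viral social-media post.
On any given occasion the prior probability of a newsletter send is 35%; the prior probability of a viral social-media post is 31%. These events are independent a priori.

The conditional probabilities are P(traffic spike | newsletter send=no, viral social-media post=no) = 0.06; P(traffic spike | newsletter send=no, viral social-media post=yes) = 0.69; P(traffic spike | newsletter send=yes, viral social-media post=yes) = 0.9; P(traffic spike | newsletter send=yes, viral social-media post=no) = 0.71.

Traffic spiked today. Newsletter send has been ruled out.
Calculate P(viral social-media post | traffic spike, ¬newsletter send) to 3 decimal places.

P(viral social-media post | traffic spike, ¬newsletter send) ≈ 0.838

P(traffic spike | ¬newsletter send) = 0.06×0.69 + 0.69×0.31 = 0.041400 + 0.213900 = 0.255300
The viral social-media post-present share is 0.69×0.31 = 0.213900.
Hence the posterior is 0.213900/0.255300 ≈ 0.838.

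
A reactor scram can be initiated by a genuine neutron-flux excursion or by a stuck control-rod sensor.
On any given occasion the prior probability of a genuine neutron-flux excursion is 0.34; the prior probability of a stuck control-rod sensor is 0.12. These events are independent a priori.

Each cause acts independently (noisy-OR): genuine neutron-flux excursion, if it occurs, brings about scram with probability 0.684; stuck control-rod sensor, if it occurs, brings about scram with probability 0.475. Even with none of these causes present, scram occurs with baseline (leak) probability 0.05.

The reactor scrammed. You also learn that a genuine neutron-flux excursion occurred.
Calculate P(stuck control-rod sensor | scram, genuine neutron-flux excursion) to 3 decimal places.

P(stuck control-rod sensor | scram, genuine neutron-flux excursion) ≈ 0.141

Under noisy-OR, P(scram | causes) = 1 − (1−0.05)·∏(1−qᵢ) over the active causes.
Numerator (weight on configurations with stuck control-rod sensor): 0.842395*0.12 = 0.101087
The normalizing constant is 0.6998*0.88 + 0.842395*0.12 = 0.716911
Posterior = 0.101087 / 0.716911 ≈ 0.141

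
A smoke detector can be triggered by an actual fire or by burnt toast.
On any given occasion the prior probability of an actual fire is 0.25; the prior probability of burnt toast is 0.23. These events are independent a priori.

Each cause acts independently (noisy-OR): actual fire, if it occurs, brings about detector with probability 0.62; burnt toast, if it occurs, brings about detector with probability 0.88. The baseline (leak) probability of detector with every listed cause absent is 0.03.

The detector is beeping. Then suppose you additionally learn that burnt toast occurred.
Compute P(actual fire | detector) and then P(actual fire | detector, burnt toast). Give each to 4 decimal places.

P(actual fire | detector) ≈ 0.5098; P(actual fire | detector, burnt toast) ≈ 0.2650

Under noisy-OR, P(detector | causes) = 1 − (1−0.03)·∏(1−qᵢ) over the active causes.
P(detector) = 0.03·0.75·0.77 + 0.8836·0.75·0.23 + 0.6314·0.25·0.77 + 0.955768·0.25·0.23 = 0.017325 + 0.152421 + 0.121544 + 0.054957 = 0.346247
Of this, 0.176501 comes from 0.121544 + 0.054957 (the actual fire=true cases).
So P(actual fire | detector) = 0.176501/0.346247 ≈ 0.5098.

Now also conditioning on burnt toast=true:
Sum P(detector|·) weighted by the priors over both values of actual fire:
  P(detector | burnt toast) = 0.8836×0.75 + 0.955768×0.25
        = 0.662700 + 0.238942 = 0.901642
Configurations with actual fire contribute 0.238942, so
  P(actual fire | detector, burnt toast) = 0.238942 / 0.901642 ≈ 0.2650
— burnt toast explains away the evidence for actual fire.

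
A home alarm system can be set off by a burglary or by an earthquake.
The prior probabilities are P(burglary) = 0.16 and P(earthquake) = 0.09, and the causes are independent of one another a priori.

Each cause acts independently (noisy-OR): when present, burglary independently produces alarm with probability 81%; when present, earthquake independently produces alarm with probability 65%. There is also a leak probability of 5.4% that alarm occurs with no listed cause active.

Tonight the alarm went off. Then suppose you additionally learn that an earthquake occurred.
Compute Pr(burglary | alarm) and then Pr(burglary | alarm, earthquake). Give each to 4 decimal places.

Under noisy-OR, P(alarm | causes) = 1 − (1−0.054)·∏(1−qᵢ) over the active causes.
P(alarm) = 0.054·0.84·0.91 + 0.6689·0.84·0.09 + 0.82026·0.16·0.91 + 0.937091·0.16·0.09 = 0.041278 + 0.050569 + 0.119430 + 0.013494 = 0.224771
Restricting to configurations with burglary present: 0.119430 + 0.013494 = 0.132924.
So P(burglary | alarm) = 0.132924/0.224771 ≈ 0.5914.

Now also conditioning on earthquake=true:
P(alarm | earthquake) = 0.6689×0.84 + 0.937091×0.16 = 0.561876 + 0.149935 = 0.711811
The burglary-present share is 0.937091×0.16 = 0.149935.
Hence the posterior is 0.149935/0.711811 ≈ 0.2106.
— earthquake explains away the evidence for burglary.

Pr(burglary | alarm) ≈ 0.5914; Pr(burglary | alarm, earthquake) ≈ 0.2106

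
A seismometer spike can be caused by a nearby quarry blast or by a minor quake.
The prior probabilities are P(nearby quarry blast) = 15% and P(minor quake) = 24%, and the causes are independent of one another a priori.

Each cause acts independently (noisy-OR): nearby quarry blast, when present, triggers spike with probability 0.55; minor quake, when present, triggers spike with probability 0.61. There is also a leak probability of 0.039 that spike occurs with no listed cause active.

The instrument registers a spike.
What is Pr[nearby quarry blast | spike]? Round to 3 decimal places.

Pr[nearby quarry blast | spike] ≈ 0.383

Under noisy-OR, P(spike | causes) = 1 − (1−0.039)·∏(1−qᵢ) over the active causes.
Enumerate the 4 (nearby quarry blast, minor quake) configurations and weight by the priors:
  P(spike) = 0.039*0.85*0.76 + 0.62521*0.85*0.24 + 0.56755*0.15*0.76 + 0.831345*0.15*0.24
        = 0.025194 + 0.127543 + 0.064701 + 0.029928 = 0.247366
Keeping only the nearby quarry blast-present terms gives 0.094629, so
  P(nearby quarry blast | spike) = 0.094629 / 0.247366 ≈ 0.383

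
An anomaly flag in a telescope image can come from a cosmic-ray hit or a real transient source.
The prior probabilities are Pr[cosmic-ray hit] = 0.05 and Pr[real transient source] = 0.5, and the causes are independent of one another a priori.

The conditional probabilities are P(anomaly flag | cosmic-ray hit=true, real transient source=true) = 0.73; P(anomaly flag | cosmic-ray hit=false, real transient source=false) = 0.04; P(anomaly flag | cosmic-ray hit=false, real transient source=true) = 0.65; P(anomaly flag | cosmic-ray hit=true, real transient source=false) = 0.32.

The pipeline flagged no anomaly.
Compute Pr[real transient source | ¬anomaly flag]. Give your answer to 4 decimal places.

Pr[real transient source | ¬anomaly flag] ≈ 0.2678

Weight on real transient source=true, given the evidence: 0.166250 + 0.006750 = 0.173000
Normalizer over all consistent configurations: 0.96*0.95*0.5 + 0.35*0.95*0.5 + 0.68*0.05*0.5 + 0.27*0.05*0.5 = 0.646000
P(real transient source | ¬anomaly flag) = 0.173000/0.646000 ≈ 0.2678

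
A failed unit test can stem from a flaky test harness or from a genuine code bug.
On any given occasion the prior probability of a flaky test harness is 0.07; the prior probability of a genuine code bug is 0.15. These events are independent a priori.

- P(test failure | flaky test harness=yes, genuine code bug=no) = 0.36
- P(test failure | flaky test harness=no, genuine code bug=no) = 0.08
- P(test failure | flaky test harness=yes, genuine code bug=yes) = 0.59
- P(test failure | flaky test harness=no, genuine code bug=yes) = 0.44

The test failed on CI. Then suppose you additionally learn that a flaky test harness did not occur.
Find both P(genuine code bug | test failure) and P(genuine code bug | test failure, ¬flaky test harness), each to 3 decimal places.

P(test failure) = 0.08×0.93×0.85 + 0.44×0.93×0.15 + 0.36×0.07×0.85 + 0.59×0.07×0.15 = 0.063240 + 0.061380 + 0.021420 + 0.006195 = 0.152235
Restricting to configurations with genuine code bug present: 0.061380 + 0.006195 = 0.067575.
So P(genuine code bug | test failure) = 0.067575/0.152235 ≈ 0.444.

With the extra evidence:
For the numerator, keep only genuine code bug=true terms: 0.44×0.15 = 0.066000
The normalizing constant is 0.08×0.85 + 0.44×0.15 = 0.134000
P(genuine code bug | test failure, ¬flaky test harness) = 0.066000/0.134000 ≈ 0.493
With flaky test harness excluded, genuine code bug must carry more of the explanatory weight for the test failure.

P(genuine code bug | test failure) ≈ 0.444; P(genuine code bug | test failure, ¬flaky test harness) ≈ 0.493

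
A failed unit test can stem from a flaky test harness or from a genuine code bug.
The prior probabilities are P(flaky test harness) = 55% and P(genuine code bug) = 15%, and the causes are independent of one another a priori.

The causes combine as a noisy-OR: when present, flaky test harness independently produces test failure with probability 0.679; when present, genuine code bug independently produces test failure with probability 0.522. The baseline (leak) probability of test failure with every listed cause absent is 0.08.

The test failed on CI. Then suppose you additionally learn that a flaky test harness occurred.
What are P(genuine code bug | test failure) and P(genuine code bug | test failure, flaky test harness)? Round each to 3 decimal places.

P(genuine code bug | test failure) ≈ 0.232; P(genuine code bug | test failure, flaky test harness) ≈ 0.177

Under noisy-OR, P(test failure | causes) = 1 − (1−0.08)·∏(1−qᵢ) over the active causes.
Enumerate the 4 (flaky test harness, genuine code bug) configurations and weight by the priors:
  P(test failure) = 0.08·0.45·0.85 + 0.56024·0.45·0.15 + 0.70468·0.55·0.85 + 0.858837·0.55·0.15
        = 0.030600 + 0.037816 + 0.329438 + 0.070854 = 0.468708
Configurations with genuine code bug contribute 0.108670, so
  P(genuine code bug | test failure) = 0.108670 / 0.468708 ≈ 0.232

Now condition on the additional information:
Weight on genuine code bug=true, given the evidence: 0.858837×0.15 = 0.128826
The normalizing constant is 0.70468×0.85 + 0.858837×0.15 = 0.727804
Posterior = 0.128826 / 0.727804 ≈ 0.177
The drop from 0.232 to 0.177 is the explaining-away (discounting) effect.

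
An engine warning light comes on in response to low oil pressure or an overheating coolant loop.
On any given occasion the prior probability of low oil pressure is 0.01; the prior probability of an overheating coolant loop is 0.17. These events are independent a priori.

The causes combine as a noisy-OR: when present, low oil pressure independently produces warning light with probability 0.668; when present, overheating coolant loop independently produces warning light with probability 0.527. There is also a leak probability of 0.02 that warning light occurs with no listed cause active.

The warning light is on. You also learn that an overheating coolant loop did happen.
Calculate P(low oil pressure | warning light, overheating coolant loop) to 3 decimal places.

P(low oil pressure | warning light, overheating coolant loop) ≈ 0.016

Under noisy-OR, P(warning light | causes) = 1 − (1−0.02)·∏(1−qᵢ) over the active causes.
By total probability over both values of low oil pressure:
  P(warning light | overheating coolant loop) = 0.53646*0.99 + 0.846105*0.01
        = 0.531095 + 0.008461 = 0.539556
Keeping only the low oil pressure-present terms gives 0.008461, so
  P(low oil pressure | warning light, overheating coolant loop) = 0.008461 / 0.539556 ≈ 0.016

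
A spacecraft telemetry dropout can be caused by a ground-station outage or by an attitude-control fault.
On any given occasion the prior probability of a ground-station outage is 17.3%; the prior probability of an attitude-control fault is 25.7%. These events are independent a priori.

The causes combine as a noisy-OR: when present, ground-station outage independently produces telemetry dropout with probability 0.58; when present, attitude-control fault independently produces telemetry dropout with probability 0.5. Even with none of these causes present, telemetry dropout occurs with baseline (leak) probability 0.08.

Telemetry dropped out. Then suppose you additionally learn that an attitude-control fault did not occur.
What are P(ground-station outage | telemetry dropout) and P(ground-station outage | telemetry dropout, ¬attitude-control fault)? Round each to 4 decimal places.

P(ground-station outage | telemetry dropout) ≈ 0.4118; P(ground-station outage | telemetry dropout, ¬attitude-control fault) ≈ 0.6160

Under noisy-OR, P(telemetry dropout | causes) = 1 − (1−0.08)·∏(1−qᵢ) over the active causes.
Enumerate the 4 (ground-station outage, attitude-control fault) configurations and weight by the priors:
  P(telemetry dropout) = 0.08·0.827·0.743 + 0.54·0.827·0.257 + 0.6136·0.173·0.743 + 0.8068·0.173·0.257
        = 0.049157 + 0.114771 + 0.078872 + 0.035871 = 0.278671
The terms with ground-station outage present sum to 0.114743, so
  P(ground-station outage | telemetry dropout) = 0.114743 / 0.278671 ≈ 0.4118

With the extra evidence:
P(telemetry dropout | ¬attitude-control fault) = 0.08*0.827 + 0.6136*0.173 = 0.066160 + 0.106153 = 0.172313
The ground-station outage-present share is 0.6136*0.173 = 0.106153.
So P(ground-station outage | telemetry dropout, ¬attitude-control fault) = 0.106153/0.172313 ≈ 0.6160.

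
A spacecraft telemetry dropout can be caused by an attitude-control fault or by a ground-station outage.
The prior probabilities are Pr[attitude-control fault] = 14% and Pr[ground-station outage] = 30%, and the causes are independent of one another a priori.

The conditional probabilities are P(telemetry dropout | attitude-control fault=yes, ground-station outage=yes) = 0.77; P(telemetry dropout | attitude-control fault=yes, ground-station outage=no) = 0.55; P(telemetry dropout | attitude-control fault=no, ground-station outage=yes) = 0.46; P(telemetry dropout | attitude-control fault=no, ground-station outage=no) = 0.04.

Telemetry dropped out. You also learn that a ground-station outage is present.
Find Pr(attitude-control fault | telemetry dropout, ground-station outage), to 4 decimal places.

Pr(attitude-control fault | telemetry dropout, ground-station outage) ≈ 0.2141

P(telemetry dropout | ground-station outage) = 0.46·0.86 + 0.77·0.14 = 0.395600 + 0.107800 = 0.503400
The attitude-control fault-present share is 0.77·0.14 = 0.107800.
P(attitude-control fault | telemetry dropout, ground-station outage) = 0.107800 / 0.503400 ≈ 0.2141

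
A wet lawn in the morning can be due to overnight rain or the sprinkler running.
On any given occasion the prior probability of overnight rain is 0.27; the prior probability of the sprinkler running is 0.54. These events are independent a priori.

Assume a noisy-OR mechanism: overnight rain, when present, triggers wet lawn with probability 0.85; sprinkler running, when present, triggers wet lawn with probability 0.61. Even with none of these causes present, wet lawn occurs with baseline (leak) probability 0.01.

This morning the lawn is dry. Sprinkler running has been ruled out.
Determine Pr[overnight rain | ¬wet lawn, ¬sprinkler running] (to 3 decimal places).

Pr[overnight rain | ¬wet lawn, ¬sprinkler running] ≈ 0.053

Under noisy-OR, P(wet lawn | causes) = 1 − (1−0.01)·∏(1−qᵢ) over the active causes.
P(¬wet lawn | ¬sprinkler running) = 0.99×0.73 + 0.1485×0.27 = 0.722700 + 0.040095 = 0.762795
Restricting to configurations with overnight rain present: 0.1485×0.27 = 0.040095.
Hence the posterior is 0.040095/0.762795 ≈ 0.053.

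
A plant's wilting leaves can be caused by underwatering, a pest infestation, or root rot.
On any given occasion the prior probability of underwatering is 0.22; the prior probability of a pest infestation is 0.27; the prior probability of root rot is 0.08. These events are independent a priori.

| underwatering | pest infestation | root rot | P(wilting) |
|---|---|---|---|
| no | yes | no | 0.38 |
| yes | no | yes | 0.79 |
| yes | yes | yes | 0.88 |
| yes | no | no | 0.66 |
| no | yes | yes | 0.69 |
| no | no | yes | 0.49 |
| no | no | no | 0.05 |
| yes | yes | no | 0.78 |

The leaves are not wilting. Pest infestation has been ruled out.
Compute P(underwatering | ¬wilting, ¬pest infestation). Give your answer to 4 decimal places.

P(¬wilting | ¬pest infestation) = 0.95·0.78·0.92 + 0.51·0.78·0.08 + 0.34·0.22·0.92 + 0.21·0.22·0.08 = 0.681720 + 0.031824 + 0.068816 + 0.003696 = 0.786056
The underwatering-present share is 0.068816 + 0.003696 = 0.072512.
So P(underwatering | ¬wilting, ¬pest infestation) = 0.072512/0.786056 ≈ 0.0922.

P(underwatering | ¬wilting, ¬pest infestation) ≈ 0.0922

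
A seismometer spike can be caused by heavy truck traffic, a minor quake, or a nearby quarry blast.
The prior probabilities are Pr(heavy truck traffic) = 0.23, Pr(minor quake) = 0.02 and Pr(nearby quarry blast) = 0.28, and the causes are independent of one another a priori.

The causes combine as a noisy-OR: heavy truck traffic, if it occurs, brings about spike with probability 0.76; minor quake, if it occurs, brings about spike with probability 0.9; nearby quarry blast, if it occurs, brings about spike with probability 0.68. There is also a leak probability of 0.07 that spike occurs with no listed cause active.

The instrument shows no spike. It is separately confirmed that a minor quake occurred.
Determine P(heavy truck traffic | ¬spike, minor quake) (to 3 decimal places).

Under noisy-OR, P(spike | causes) = 1 − (1−0.07)·∏(1−qᵢ) over the active causes.
By total probability over the 4 (heavy truck traffic, nearby quarry blast) configurations:
  P(¬spike | minor quake) = 0.093·0.77·0.72 + 0.02976·0.77·0.28 + 0.02232·0.23·0.72 + 0.007142·0.23·0.28
        = 0.051559 + 0.006416 + 0.003696 + 0.000460 = 0.062131
Configurations with heavy truck traffic contribute 0.004156, so
  P(heavy truck traffic | ¬spike, minor quake) = 0.004156 / 0.062131 ≈ 0.067

P(heavy truck traffic | ¬spike, minor quake) ≈ 0.067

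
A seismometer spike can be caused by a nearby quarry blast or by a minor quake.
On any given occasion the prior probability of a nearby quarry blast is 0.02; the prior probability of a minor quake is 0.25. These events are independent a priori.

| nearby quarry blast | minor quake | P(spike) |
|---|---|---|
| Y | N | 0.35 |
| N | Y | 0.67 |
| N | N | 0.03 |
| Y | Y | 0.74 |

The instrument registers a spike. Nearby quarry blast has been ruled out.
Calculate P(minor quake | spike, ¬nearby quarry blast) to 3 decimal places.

P(spike | ¬nearby quarry blast) = 0.03×0.75 + 0.67×0.25 = 0.022500 + 0.167500 = 0.190000
Restricting to configurations with minor quake present: 0.67×0.25 = 0.167500.
So P(minor quake | spike, ¬nearby quarry blast) = 0.167500/0.190000 ≈ 0.882.

P(minor quake | spike, ¬nearby quarry blast) ≈ 0.882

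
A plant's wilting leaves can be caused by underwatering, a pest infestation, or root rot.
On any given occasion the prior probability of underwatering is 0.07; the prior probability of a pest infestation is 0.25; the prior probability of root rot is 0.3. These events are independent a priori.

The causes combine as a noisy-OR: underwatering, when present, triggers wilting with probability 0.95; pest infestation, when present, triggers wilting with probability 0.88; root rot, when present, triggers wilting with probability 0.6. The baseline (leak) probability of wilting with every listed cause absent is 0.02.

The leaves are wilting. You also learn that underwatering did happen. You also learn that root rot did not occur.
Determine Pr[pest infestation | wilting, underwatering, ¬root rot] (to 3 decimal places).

Under noisy-OR, P(wilting | causes) = 1 − (1−0.02)·∏(1−qᵢ) over the active causes.
Enumerate both values of pest infestation and weight by the priors:
  P(wilting | underwatering, ¬root rot) = 0.951×0.75 + 0.99412×0.25
        = 0.713250 + 0.248530 = 0.961780
The terms with pest infestation present sum to 0.248530, so
  P(pest infestation | wilting, underwatering, ¬root rot) = 0.248530 / 0.961780 ≈ 0.258

Pr[pest infestation | wilting, underwatering, ¬root rot] ≈ 0.258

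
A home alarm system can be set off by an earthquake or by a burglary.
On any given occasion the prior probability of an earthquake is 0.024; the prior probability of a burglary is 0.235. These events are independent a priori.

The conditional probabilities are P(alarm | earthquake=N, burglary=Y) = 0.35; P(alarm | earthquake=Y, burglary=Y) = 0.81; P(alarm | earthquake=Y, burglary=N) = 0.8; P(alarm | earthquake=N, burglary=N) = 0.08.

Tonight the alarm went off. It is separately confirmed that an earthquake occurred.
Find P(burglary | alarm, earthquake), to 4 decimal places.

Enumerate both values of burglary and weight by the priors:
  P(alarm | earthquake) = 0.8·0.765 + 0.81·0.235
        = 0.612000 + 0.190350 = 0.802350
Keeping only the burglary-present terms gives 0.190350, so
  P(burglary | alarm, earthquake) = 0.190350 / 0.802350 ≈ 0.2372

P(burglary | alarm, earthquake) ≈ 0.2372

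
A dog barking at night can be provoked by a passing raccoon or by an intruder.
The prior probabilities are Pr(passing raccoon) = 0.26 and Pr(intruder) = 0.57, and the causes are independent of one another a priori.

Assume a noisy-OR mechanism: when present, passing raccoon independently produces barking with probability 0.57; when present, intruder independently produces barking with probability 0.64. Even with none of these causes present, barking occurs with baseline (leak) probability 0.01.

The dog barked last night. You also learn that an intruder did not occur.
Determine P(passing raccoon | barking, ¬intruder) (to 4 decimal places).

P(passing raccoon | barking, ¬intruder) ≈ 0.9528

Under noisy-OR, P(barking | causes) = 1 − (1−0.01)·∏(1−qᵢ) over the active causes.
Weight on passing raccoon=true, given the evidence: 0.5743·0.26 = 0.149318
The normalizing constant is 0.01·0.74 + 0.5743·0.26 = 0.156718
P(passing raccoon | barking, ¬intruder) = 0.149318/0.156718 ≈ 0.9528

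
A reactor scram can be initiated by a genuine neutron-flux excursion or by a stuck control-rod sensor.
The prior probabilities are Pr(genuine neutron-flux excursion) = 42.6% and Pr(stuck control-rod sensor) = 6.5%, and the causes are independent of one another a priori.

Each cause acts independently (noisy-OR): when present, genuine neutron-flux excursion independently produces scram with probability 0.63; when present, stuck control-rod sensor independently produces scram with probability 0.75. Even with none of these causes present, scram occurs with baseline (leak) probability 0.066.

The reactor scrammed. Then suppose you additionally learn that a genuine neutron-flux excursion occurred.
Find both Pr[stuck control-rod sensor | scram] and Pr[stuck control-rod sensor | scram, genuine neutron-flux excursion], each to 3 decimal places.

Pr[stuck control-rod sensor | scram] ≈ 0.154; Pr[stuck control-rod sensor | scram, genuine neutron-flux excursion] ≈ 0.088

Under noisy-OR, P(scram | causes) = 1 − (1−0.066)·∏(1−qᵢ) over the active causes.
P(scram) = 0.066·0.574·0.935 + 0.7665·0.574·0.065 + 0.65442·0.426·0.935 + 0.913605·0.426·0.065 = 0.035422 + 0.028598 + 0.260662 + 0.025298 = 0.349980
The stuck control-rod sensor-present share is 0.028598 + 0.025298 = 0.053896.
So P(stuck control-rod sensor | scram) = 0.053896/0.349980 ≈ 0.154.

With the extra evidence:
Weight on stuck control-rod sensor=true, given the evidence: 0.913605·0.065 = 0.059384
Denominator P(scram | genuine neutron-flux excursion): 0.65442·0.935 + 0.913605·0.065 = 0.671267
Posterior = 0.059384 / 0.671267 ≈ 0.088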